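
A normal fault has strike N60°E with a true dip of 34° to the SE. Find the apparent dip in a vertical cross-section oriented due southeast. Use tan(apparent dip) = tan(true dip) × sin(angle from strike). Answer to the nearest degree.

The strike is N60°E and the section trends due southeast; the acute angle between them is β = 75°.
tan α = tan 34° × sin 75° = 0.6745 × 0.9659 = 0.6515
apparent dip = arctan 0.6515 = 33.09°

33°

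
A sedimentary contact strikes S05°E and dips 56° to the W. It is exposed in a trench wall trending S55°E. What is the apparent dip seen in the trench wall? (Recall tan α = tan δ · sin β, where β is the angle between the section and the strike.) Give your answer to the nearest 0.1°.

48.6°

The strike is S05°E and the section trends S55°E; the acute angle between them is β = 50°.
tan(apparent dip) = tan 56° · sin 50° = 1.1357
apparent dip = arctan 1.1357 = 48.64°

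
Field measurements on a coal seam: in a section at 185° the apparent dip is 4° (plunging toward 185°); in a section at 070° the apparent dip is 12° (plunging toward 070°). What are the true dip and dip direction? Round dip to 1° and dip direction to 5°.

true dip 15°, dip direction 110°

Represent each trace as a vector plunging at its apparent dip toward its trend (east-north-up frame): v₁ = (-0.087, -0.994, -0.070), v₂ = (0.919, 0.335, -0.208).
The plane normal is n = v₁ × v₂ ∝ (0.230, -0.082, 0.884).
True dip = arccos(n_z / |n|) = arccos(0.9639) = 15.4°.
Dip direction = azimuth of (n_x, n_y) = atan2(0.230, -0.082) = 110°.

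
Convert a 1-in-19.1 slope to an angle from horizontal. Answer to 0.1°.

3.0°

tan θ = 1/19.1 = 0.0524
θ = arctan(0.0524) = 3.00°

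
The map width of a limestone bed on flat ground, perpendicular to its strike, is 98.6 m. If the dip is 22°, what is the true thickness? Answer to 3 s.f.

36.9 m

True thickness t = w · sin(dip) = 98.6 × sin 22°
t = 98.6 × 0.3746 = 36.936 m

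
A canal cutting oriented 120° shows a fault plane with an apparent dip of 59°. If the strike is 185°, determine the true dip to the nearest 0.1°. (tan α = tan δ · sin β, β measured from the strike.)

61.4°

The section is 65° from the strike.
tan(true dip) = tan 59° / sin 65° = 1.8363
δ = arctan(1.8363) = 61.43°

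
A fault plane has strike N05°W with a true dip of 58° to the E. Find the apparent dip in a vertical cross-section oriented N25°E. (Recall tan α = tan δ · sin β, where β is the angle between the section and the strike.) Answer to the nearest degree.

The strike is N05°W and the section trends N25°E; the acute angle between them is β = 30°.
tan α = tan 58° × sin 30° = 1.6003 × 0.5000 = 0.8002
apparent dip = arctan 0.8002 = 38.67°

39°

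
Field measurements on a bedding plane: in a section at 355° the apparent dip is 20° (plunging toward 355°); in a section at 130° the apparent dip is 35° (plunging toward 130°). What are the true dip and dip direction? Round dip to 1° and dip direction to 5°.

true dip 55°, dip direction 070°

The two traces are lines in the plane: v₁ = (sin 355°·cos 20°, cos 355°·cos 20°, −sin 20°), v₂ = (sin 130°·cos 35°, cos 130°·cos 35°, −sin 35°).
The plane normal is n = v₁ × v₂ ∝ (0.717, 0.262, 0.544).
tan δ = √(n_x²+n_y²)/n_z = 0.763/0.544, so δ = 54.5°.
Dip direction = azimuth of (n_x, n_y) = atan2(0.717, 0.262) = 70°.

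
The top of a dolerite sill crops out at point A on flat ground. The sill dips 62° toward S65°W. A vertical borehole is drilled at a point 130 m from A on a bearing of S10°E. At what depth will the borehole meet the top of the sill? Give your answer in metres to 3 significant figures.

63.3 m

The hole lies 75° from the dip direction, so the down-dip offset is 130 × cos 75° = 33.65 m.
Depth = down-dip offset × tan(dip) = 33.65 × tan 62° = 33.65 × 1.8807
Depth = 63.28 m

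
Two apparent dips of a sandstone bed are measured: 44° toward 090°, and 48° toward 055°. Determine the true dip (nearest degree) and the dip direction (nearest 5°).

The two traces are lines in the plane: v₁ = (sin 90°·cos 44°, cos 90°·cos 44°, −sin 44°), v₂ = (sin 55°·cos 48°, cos 55°·cos 48°, −sin 48°).
n = v₁ × v₂ = (0.267, 0.154, 0.276) (taken with n_z > 0).
Dip δ = arctan(|n_h|/n_z) = arctan(0.308/0.276) = 48.1°.
The horizontal component of n points toward azimuth atan2(n_x, n_y) = 60°, the dip direction.

true dip 48°, dip direction 060°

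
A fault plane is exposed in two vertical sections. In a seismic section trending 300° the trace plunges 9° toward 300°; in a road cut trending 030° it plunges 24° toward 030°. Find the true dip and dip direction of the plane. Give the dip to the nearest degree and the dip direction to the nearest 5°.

Each apparent-dip line lies in the plane. As unit vectors (x east, y north, z up), v₁ plunges 9°→300° and v₂ plunges 24°→030°.
Cross product v₁ × v₂ gives the pole to the plane: n ∝ (0.077, 0.419, 0.902).
Dip δ = arctan(|n_h|/n_z) = arctan(0.426/0.902) = 25.3°.
Dip direction = azimuth of (n_x, n_y) = atan2(0.077, 0.419) = 10°.

true dip 25°, dip direction 010°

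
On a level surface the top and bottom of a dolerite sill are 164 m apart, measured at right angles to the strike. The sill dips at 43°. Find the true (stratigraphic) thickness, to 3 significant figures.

True thickness t = w · sin(dip) = 164 × sin 43°
t = 164 × 0.6820 = 111.848 m

112 m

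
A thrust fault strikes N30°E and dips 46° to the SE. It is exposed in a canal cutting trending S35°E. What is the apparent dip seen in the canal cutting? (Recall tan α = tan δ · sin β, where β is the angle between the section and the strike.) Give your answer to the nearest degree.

43°

Angle between strike (N30°E) and section (S35°E): β = 65°.
tan(apparent dip) = tan 46° · sin 65° = 0.9385
α = arctan(0.9385) = 43.18°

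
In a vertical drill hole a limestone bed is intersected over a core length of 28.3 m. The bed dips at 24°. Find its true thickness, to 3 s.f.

True thickness t = h · cos(dip) = 28.3 × cos 24°
t = 28.3 × 0.9135 = 25.853 m

25.9 m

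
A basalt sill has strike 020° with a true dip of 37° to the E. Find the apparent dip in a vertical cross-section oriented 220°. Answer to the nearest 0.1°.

14.5°

Angle between strike (020°) and section (220°): β = 20°.
tan(apparent dip) = tan 37° · sin 20° = 0.2577
apparent dip = arctan 0.2577 = 14.45°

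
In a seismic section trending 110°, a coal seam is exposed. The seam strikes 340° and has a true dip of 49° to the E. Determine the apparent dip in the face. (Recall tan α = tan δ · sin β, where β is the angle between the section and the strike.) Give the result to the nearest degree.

41°

Angle between strike (340°) and section (110°): β = 50°.
tan(apparent dip) = tan 49° · sin 50° = 0.8812
α = arctan(0.8812) = 41.39°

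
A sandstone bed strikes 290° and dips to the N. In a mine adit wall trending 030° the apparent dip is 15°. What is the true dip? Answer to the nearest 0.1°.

15.2°

The section is 80° from the strike.
tan(true dip) = tan 15° / sin 80° = 0.2721
δ = arctan(0.2721) = 15.22°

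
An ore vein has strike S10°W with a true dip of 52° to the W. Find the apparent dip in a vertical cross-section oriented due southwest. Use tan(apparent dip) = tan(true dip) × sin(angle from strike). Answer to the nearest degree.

The strike is S10°W and the section trends due southwest; the acute angle between them is β = 35°.
tan(apparent dip) = tan 52° · sin 35° = 0.7341
apparent dip = arctan 0.7341 = 36.28°

36°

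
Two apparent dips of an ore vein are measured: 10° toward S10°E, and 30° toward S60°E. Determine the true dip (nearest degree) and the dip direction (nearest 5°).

true dip 32°, dip direction 095°

The two traces are lines in the plane: v₁ = (sin 170°·cos 10°, cos 170°·cos 10°, −sin 10°), v₂ = (sin 120°·cos 30°, cos 120°·cos 30°, −sin 30°).
n = v₁ × v₂ = (0.410, -0.045, 0.653) (taken with n_z > 0).
True dip = arccos(n_z / |n|) = arccos(0.8458) = 32.2°.
Dip direction = azimuth of (n_x, n_y) = atan2(0.410, -0.045) = 96°.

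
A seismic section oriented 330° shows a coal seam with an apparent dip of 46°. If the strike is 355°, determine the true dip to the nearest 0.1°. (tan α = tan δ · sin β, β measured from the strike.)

67.8°

β = acute angle between strike 355° and section 330° = 25°.
tan δ = tan α / sin β = tan 46° / sin 25° = 1.0355 / 0.4226 = 2.4503
δ = arctan(2.4503) = 67.80°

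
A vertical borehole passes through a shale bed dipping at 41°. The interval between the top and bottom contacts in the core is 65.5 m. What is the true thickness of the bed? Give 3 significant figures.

True thickness t = h · cos(dip) = 65.5 × cos 41°
t = 65.5 × 0.7547 = 49.433 m

49.4 m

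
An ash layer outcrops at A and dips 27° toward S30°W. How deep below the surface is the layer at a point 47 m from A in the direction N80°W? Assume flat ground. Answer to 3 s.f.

The hole lies 70° from the dip direction, so the down-dip offset is 47 × cos 70° = 16.07 m.
Depth = down-dip offset × tan(dip) = 16.07 × tan 27° = 16.07 × 0.5095
Depth = 8.19 m

8.19 m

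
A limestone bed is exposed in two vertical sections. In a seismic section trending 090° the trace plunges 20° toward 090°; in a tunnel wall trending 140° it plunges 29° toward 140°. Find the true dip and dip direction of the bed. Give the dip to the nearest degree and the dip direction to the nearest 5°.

Represent each trace as a vector plunging at its apparent dip toward its trend (east-north-up frame): v₁ = (0.940, 0.000, -0.342), v₂ = (0.562, -0.670, -0.485).
Cross product v₁ × v₂ gives the pole to the plane: n ∝ (0.229, -0.263, 0.630).
Dip δ = arctan(|n_h|/n_z) = arctan(0.349/0.630) = 29.0°.
Dip direction = atan2(0.229, -0.263) = 139° (azimuth of n's horizontal projection).

true dip 29°, dip direction 140°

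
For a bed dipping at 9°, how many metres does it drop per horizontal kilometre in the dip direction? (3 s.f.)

drop per km = 1000 × tan 9° = 1000 × 0.1584

158 m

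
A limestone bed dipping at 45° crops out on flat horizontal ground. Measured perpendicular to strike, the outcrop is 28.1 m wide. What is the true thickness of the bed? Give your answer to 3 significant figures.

19.9 m

True thickness t = w · sin(dip) = 28.1 × sin 45°
t = 28.1 × 0.7071 = 19.870 m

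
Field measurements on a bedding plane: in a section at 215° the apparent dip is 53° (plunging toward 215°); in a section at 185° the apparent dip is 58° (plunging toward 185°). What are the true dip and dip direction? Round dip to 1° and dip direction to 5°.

true dip 58°, dip direction 180°

The two traces are lines in the plane: v₁ = (sin 215°·cos 53°, cos 215°·cos 53°, −sin 53°), v₂ = (sin 185°·cos 58°, cos 185°·cos 58°, −sin 58°).
The plane normal is n = v₁ × v₂ ∝ (-0.004, -0.256, 0.159).
True dip = arccos(n_z / |n|) = arccos(0.5289) = 58.1°.
Dip direction = azimuth of (n_x, n_y) = atan2(-0.004, -0.256) = 181°.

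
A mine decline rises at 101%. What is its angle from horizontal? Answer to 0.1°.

45.3°

tan θ = 101/100 = 1.0100
θ = arctan(1.0100) = 45.29°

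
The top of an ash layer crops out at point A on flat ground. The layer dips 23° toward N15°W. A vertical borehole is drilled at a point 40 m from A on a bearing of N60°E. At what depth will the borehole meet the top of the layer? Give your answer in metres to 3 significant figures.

4.39 m

The hole lies 75° from the dip direction, so the down-dip offset is 40 × cos 75° = 10.35 m.
Depth = down-dip offset × tan(dip) = 10.35 × tan 23° = 10.35 × 0.4245
Depth = 4.39 m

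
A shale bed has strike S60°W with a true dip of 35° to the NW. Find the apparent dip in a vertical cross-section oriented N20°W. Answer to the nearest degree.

Angle between strike (S60°W) and section (N20°W): β = 80°.
tan(apparent dip) = tan 35° · sin 80° = 0.6896
apparent dip = arctan 0.6896 = 34.59°

35°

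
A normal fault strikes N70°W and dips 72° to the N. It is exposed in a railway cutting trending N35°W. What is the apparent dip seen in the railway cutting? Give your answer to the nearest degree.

Angle between strike (N70°W) and section (N35°W): β = 35°.
tan α = tan 72° × sin 35° = 3.0777 × 0.5736 = 1.7653
apparent dip = arctan 1.7653 = 60.47°

60°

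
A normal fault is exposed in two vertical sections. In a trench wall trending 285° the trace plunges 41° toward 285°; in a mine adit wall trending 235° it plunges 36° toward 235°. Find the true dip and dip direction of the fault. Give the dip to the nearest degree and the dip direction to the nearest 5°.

true dip 42°, dip direction 270°

Represent each trace as a vector plunging at its apparent dip toward its trend (east-north-up frame): v₁ = (-0.729, 0.195, -0.656), v₂ = (-0.663, -0.464, -0.588).
Cross product v₁ × v₂ gives the pole to the plane: n ∝ (-0.419, 0.006, 0.468).
tan δ = √(n_x²+n_y²)/n_z = 0.419/0.468, so δ = 41.9°.
The horizontal component of n points toward azimuth atan2(n_x, n_y) = 271°, the dip direction.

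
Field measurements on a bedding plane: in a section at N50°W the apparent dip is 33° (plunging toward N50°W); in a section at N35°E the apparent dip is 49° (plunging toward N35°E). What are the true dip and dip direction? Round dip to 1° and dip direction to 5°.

true dip 52°, dip direction 010°

Each apparent-dip line lies in the plane. As unit vectors (x east, y north, z up), v₁ plunges 33°→N50°W and v₂ plunges 49°→N35°E.
Cross product v₁ × v₂ gives the pole to the plane: n ∝ (0.114, 0.690, 0.548).
True dip = arccos(n_z / |n|) = arccos(0.6170) = 51.9°.
Dip direction = atan2(0.114, 0.690) = 9° (azimuth of n's horizontal projection).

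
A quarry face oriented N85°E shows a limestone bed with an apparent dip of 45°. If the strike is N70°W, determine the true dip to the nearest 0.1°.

β = acute angle between strike N70°W and section N85°E = 25°.
tan δ = tan α / sin β = tan 45° / sin 25° = 1.0000 / 0.4226 = 2.3662
true dip = arctan 2.3662 = 67.09°

67.1°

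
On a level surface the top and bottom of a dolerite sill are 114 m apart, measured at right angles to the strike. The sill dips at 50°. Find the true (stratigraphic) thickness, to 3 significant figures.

87.3 m

True thickness t = w · sin(dip) = 114 × sin 50°
t = 114 × 0.7660 = 87.329 m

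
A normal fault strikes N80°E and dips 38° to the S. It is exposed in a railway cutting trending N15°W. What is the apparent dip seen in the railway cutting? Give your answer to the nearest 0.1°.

Angle between strike (N80°E) and section (N15°W): β = 85°.
tan(apparent dip) = tan 38° · sin 85° = 0.7783
apparent dip = arctan 0.7783 = 37.89°

37.9°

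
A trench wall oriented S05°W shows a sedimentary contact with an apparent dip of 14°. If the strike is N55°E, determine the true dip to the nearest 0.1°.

β = acute angle between strike N55°E and section S05°W = 50°.
tan δ = tan α / sin β = tan 14° / sin 50° = 0.2493 / 0.7660 = 0.3255
true dip = arctan 0.3255 = 18.03°

18.0°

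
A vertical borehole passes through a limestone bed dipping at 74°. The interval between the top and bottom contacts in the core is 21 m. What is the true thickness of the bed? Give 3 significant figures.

True thickness t = h · cos(dip) = 21 × cos 74°
t = 21 × 0.2756 = 5.788 m

5.79 m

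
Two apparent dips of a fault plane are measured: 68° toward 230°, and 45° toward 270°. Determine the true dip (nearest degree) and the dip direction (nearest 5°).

Represent each trace as a vector plunging at its apparent dip toward its trend (east-north-up frame): v₁ = (-0.287, -0.241, -0.927), v₂ = (-0.707, -0.000, -0.707).
n = v₁ × v₂ = (-0.170, -0.453, 0.170) (taken with n_z > 0).
tan δ = √(n_x²+n_y²)/n_z = 0.484/0.170, so δ = 70.6°.
The horizontal component of n points toward azimuth atan2(n_x, n_y) = 201°, the dip direction.

true dip 71°, dip direction 200°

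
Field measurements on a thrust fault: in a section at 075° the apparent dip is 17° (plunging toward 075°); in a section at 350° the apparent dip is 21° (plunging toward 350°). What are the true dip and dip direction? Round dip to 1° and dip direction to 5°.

true dip 25°, dip direction 025°

The two traces are lines in the plane: v₁ = (sin 75°·cos 17°, cos 75°·cos 17°, −sin 17°), v₂ = (sin 350°·cos 21°, cos 350°·cos 21°, −sin 21°).
The plane normal is n = v₁ × v₂ ∝ (0.180, 0.378, 0.889).
Dip δ = arctan(|n_h|/n_z) = arctan(0.419/0.889) = 25.2°.
Dip direction = azimuth of (n_x, n_y) = atan2(0.180, 0.378) = 25°.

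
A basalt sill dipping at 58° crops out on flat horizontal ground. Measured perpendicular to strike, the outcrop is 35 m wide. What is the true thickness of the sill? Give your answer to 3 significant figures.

True thickness t = w · sin(dip) = 35 × sin 58°
t = 35 × 0.8480 = 29.682 m

29.7 m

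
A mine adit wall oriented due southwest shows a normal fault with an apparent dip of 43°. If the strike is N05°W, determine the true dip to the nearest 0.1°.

50.6°

The section is 50° from the strike.
tan(true dip) = tan 43° / sin 50° = 1.2173
true dip = arctan 1.2173 = 50.60°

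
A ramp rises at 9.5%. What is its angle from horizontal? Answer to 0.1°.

5.4°

tan θ = 9.5/100 = 0.0950
θ = arctan(0.0950) = 5.43°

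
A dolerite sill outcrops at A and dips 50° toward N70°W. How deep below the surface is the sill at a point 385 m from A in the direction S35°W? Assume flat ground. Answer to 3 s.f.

119 m

The hole lies 75° from the dip direction, so the down-dip offset is 385 × cos 75° = 99.65 m.
Depth = down-dip offset × tan(dip) = 99.65 × tan 50° = 99.65 × 1.1918
Depth = 118.75 m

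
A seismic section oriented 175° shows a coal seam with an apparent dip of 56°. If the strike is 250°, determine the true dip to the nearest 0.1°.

β = acute angle between strike 250° and section 175° = 75°.
tan δ = tan α / sin β = tan 56° / sin 75° = 1.4826 / 0.9659 = 1.5349
true dip = arctan 1.5349 = 56.91°

56.9°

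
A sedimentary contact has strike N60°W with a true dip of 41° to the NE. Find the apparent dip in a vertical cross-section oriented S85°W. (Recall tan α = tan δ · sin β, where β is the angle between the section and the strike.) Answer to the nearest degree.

The strike is N60°W and the section trends S85°W; the acute angle between them is β = 35°.
tan α = tan 41° × sin 35° = 0.8693 × 0.5736 = 0.4986
apparent dip = arctan 0.4986 = 26.50°

27°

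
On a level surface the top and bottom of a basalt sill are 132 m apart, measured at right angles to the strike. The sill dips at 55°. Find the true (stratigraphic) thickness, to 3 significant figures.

True thickness t = w · sin(dip) = 132 × sin 55°
t = 132 × 0.8192 = 108.128 m

108 m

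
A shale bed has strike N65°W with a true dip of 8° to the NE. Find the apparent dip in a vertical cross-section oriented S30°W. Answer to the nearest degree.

8°

The section lies 85° from the strike.
tan α = tan 8° × sin 85° = 0.1405 × 0.9962 = 0.1400
apparent dip = arctan 0.1400 = 7.97°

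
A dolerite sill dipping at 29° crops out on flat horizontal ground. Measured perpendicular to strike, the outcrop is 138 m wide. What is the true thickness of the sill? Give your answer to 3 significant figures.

66.9 m

True thickness t = w · sin(dip) = 138 × sin 29°
t = 138 × 0.4848 = 66.904 m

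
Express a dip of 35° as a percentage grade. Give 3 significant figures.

70.0%

grade % = 100 × tan 35° = 100 × 0.7002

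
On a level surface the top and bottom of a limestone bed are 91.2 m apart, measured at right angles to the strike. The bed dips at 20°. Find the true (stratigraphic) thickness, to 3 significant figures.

True thickness t = w · sin(dip) = 91.2 × sin 20°
t = 91.2 × 0.3420 = 31.192 m

31.2 m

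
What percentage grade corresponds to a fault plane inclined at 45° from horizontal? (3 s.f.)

grade % = 100 × tan 45° = 100 × 1.0000

100%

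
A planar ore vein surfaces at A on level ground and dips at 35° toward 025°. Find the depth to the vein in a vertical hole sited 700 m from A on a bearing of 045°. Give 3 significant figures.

The hole lies 20° from the dip direction, so the down-dip offset is 700 × cos 20° = 657.78 m.
Depth = down-dip offset × tan(dip) = 657.78 × tan 35° = 657.78 × 0.7002
Depth = 460.59 m

461 m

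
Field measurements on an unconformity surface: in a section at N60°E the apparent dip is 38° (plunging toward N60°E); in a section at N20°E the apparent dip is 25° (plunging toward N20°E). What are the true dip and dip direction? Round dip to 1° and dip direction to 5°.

Represent each trace as a vector plunging at its apparent dip toward its trend (east-north-up frame): v₁ = (0.682, 0.394, -0.616), v₂ = (0.310, 0.852, -0.423).
The plane normal is n = v₁ × v₂ ∝ (0.358, 0.098, 0.459).
tan δ = √(n_x²+n_y²)/n_z = 0.371/0.459, so δ = 38.9°.
Dip direction = atan2(0.358, 0.098) = 75° (azimuth of n's horizontal projection).

true dip 39°, dip direction 075°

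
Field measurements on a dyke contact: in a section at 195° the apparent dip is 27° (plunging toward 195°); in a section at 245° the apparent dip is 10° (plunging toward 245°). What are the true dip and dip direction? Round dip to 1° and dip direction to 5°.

true dip 29°, dip direction 175°

Each apparent-dip line lies in the plane. As unit vectors (x east, y north, z up), v₁ plunges 27°→195° and v₂ plunges 10°→245°.
n = v₁ × v₂ = (0.040, -0.365, 0.672) (taken with n_z > 0).
Dip δ = arctan(|n_h|/n_z) = arctan(0.367/0.672) = 28.7°.
Dip direction = azimuth of (n_x, n_y) = atan2(0.040, -0.365) = 174°.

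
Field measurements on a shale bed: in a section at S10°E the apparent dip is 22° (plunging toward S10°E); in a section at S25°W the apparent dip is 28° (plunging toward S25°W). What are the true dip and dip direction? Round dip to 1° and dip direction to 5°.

true dip 28°, dip direction 210°

Represent each trace as a vector plunging at its apparent dip toward its trend (east-north-up frame): v₁ = (0.161, -0.913, -0.375), v₂ = (-0.373, -0.800, -0.469).
Cross product v₁ × v₂ gives the pole to the plane: n ∝ (-0.129, -0.215, 0.470).
True dip = arccos(n_z / |n|) = arccos(0.8819) = 28.1°.
The horizontal component of n points toward azimuth atan2(n_x, n_y) = 211°, the dip direction.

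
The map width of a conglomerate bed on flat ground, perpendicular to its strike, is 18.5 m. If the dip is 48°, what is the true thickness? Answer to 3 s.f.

13.7 m

True thickness t = w · sin(dip) = 18.5 × sin 48°
t = 18.5 × 0.7431 = 13.748 m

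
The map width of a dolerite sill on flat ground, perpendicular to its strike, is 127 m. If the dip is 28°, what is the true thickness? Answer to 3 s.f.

59.6 m

True thickness t = w · sin(dip) = 127 × sin 28°
t = 127 × 0.4695 = 59.623 m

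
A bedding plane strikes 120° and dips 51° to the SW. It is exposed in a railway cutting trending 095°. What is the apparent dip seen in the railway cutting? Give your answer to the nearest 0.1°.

Angle between strike (120°) and section (095°): β = 25°.
tan α = tan 51° × sin 25° = 1.2349 × 0.4226 = 0.5219
apparent dip = arctan 0.5219 = 27.56°

27.6°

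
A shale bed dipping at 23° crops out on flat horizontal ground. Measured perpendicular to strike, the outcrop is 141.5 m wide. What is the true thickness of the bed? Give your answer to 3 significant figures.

55.3 m

True thickness t = w · sin(dip) = 141.5 × sin 23°
t = 141.5 × 0.3907 = 55.288 m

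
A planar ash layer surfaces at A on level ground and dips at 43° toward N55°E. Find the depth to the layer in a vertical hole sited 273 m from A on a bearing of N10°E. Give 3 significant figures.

The hole lies 45° from the dip direction, so the down-dip offset is 273 × cos 45° = 193.04 m.
Depth = down-dip offset × tan(dip) = 193.04 × tan 43° = 193.04 × 0.9325
Depth = 180.01 m

180 m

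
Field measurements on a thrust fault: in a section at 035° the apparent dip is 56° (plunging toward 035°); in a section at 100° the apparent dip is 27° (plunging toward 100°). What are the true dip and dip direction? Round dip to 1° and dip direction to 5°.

true dip 56°, dip direction 030°

The two traces are lines in the plane: v₁ = (sin 35°·cos 56°, cos 35°·cos 56°, −sin 56°), v₂ = (sin 100°·cos 27°, cos 100°·cos 27°, −sin 27°).
Cross product v₁ × v₂ gives the pole to the plane: n ∝ (0.336, 0.582, 0.452).
True dip = arccos(n_z / |n|) = arccos(0.5577) = 56.1°.
Dip direction = atan2(0.336, 0.582) = 30° (azimuth of n's horizontal projection).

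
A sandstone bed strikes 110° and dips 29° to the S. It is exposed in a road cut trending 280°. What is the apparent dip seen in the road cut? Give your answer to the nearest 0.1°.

Angle between strike (110°) and section (280°): β = 10°.
tan(apparent dip) = tan 29° · sin 10° = 0.0963
α = arctan(0.0963) = 5.50°

5.5°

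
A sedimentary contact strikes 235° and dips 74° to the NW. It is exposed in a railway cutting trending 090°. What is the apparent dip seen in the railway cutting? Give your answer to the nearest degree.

Angle between strike (235°) and section (090°): β = 35°.
tan(apparent dip) = tan 74° · sin 35° = 2.0003
α = arctan(2.0003) = 63.44°

63°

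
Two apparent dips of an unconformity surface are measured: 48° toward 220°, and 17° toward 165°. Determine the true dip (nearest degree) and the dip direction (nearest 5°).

true dip 50°, dip direction 240°

The two traces are lines in the plane: v₁ = (sin 220°·cos 48°, cos 220°·cos 48°, −sin 48°), v₂ = (sin 165°·cos 17°, cos 165°·cos 17°, −sin 17°).
The plane normal is n = v₁ × v₂ ∝ (-0.537, -0.310, 0.524).
Dip δ = arctan(|n_h|/n_z) = arctan(0.620/0.524) = 49.8°.
The horizontal component of n points toward azimuth atan2(n_x, n_y) = 240°, the dip direction.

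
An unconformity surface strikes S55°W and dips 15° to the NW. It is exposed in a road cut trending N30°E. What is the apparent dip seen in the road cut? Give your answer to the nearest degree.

6°

The section lies 25° from the strike.
tan(apparent dip) = tan 15° · sin 25° = 0.1132
apparent dip = arctan 0.1132 = 6.46°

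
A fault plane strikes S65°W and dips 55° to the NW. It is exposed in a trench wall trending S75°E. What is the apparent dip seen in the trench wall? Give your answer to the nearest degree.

The section lies 40° from the strike.
tan α = tan 55° × sin 40° = 1.4281 × 0.6428 = 0.9180
apparent dip = arctan 0.9180 = 42.55°

43°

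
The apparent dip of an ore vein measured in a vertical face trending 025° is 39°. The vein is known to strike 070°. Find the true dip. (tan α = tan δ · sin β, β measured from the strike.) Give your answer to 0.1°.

48.9°

The section is 45° from the strike.
tan(true dip) = tan 39° / sin 45° = 1.1452
true dip = arctan 1.1452 = 48.87°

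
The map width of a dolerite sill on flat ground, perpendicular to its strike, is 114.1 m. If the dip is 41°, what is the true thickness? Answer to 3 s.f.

True thickness t = w · sin(dip) = 114.1 × sin 41°
t = 114.1 × 0.6561 = 74.856 m

74.9 m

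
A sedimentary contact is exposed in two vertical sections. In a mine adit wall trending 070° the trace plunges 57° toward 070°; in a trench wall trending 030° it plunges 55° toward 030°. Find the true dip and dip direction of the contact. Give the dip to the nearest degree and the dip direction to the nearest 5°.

The two traces are lines in the plane: v₁ = (sin 70°·cos 57°, cos 70°·cos 57°, −sin 57°), v₂ = (sin 30°·cos 55°, cos 30°·cos 55°, −sin 55°).
The plane normal is n = v₁ × v₂ ∝ (0.264, 0.179, 0.201).
tan δ = √(n_x²+n_y²)/n_z = 0.319/0.201, so δ = 57.8°.
Dip direction = atan2(0.264, 0.179) = 56° (azimuth of n's horizontal projection).

true dip 58°, dip direction 055°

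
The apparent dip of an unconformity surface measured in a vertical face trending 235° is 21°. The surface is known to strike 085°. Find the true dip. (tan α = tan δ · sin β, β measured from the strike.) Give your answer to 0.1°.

37.5°

β = acute angle between strike 085° and section 235° = 30°.
tan δ = tan α / sin β = tan 21° / sin 30° = 0.3839 / 0.5000 = 0.7677
true dip = arctan 0.7677 = 37.51°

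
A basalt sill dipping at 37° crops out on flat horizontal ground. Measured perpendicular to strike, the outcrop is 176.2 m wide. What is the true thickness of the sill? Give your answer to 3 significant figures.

106 m

True thickness t = w · sin(dip) = 176.2 × sin 37°
t = 176.2 × 0.6018 = 106.040 m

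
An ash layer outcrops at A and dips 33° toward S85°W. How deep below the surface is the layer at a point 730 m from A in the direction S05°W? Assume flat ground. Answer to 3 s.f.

The hole lies 80° from the dip direction, so the down-dip offset is 730 × cos 80° = 126.76 m.
Depth = down-dip offset × tan(dip) = 126.76 × tan 33° = 126.76 × 0.6494
Depth = 82.32 m

82.3 m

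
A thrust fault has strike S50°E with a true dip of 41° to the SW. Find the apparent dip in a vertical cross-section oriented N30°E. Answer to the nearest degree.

Angle between strike (S50°E) and section (N30°E): β = 80°.
tan(apparent dip) = tan 41° · sin 80° = 0.8561
α = arctan(0.8561) = 40.57°

41°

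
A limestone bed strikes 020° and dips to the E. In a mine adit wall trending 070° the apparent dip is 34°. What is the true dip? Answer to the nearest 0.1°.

41.4°

β = acute angle between strike 020° and section 070° = 50°.
tan δ = tan α / sin β = tan 34° / sin 50° = 0.6745 / 0.7660 = 0.8805
δ = arctan(0.8805) = 41.36°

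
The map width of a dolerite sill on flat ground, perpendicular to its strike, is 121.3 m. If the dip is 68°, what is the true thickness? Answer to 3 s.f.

112 m

True thickness t = w · sin(dip) = 121.3 × sin 68°
t = 121.3 × 0.9272 = 112.467 m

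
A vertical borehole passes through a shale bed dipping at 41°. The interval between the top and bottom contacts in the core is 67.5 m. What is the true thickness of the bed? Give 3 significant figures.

True thickness t = h · cos(dip) = 67.5 × cos 41°
t = 67.5 × 0.7547 = 50.943 m

50.9 m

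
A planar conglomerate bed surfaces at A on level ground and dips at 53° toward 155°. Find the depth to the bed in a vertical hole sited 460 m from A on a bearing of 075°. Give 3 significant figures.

106 m

The hole lies 80° from the dip direction, so the down-dip offset is 460 × cos 80° = 79.88 m.
Depth = down-dip offset × tan(dip) = 79.88 × tan 53° = 79.88 × 1.3270
Depth = 106.00 m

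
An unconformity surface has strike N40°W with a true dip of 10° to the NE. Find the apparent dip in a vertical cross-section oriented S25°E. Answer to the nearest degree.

3°

The strike is N40°W and the section trends S25°E; the acute angle between them is β = 15°.
tan(apparent dip) = tan 10° · sin 15° = 0.0456
α = arctan(0.0456) = 2.61°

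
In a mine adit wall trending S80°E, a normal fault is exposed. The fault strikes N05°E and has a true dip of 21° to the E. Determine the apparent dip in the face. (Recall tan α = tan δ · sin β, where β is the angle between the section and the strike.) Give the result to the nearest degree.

Angle between strike (N05°E) and section (S80°E): β = 85°.
tan α = tan 21° × sin 85° = 0.3839 × 0.9962 = 0.3824
apparent dip = arctan 0.3824 = 20.93°

21°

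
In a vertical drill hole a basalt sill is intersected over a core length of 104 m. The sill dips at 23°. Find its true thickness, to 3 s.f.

True thickness t = h · cos(dip) = 104 × cos 23°
t = 104 × 0.9205 = 95.733 m

95.7 m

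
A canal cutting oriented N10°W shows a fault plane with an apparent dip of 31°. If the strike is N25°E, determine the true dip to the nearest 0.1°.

β = acute angle between strike N25°E and section N10°W = 35°.
tan δ = tan α / sin β = tan 31° / sin 35° = 0.6009 / 0.5736 = 1.0476
true dip = arctan 1.0476 = 46.33°

46.3°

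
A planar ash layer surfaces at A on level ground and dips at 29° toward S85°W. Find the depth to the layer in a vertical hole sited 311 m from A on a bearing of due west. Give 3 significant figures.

The hole lies 5° from the dip direction, so the down-dip offset is 311 × cos 5° = 309.82 m.
Depth = down-dip offset × tan(dip) = 309.82 × tan 29° = 309.82 × 0.5543
Depth = 171.73 m

172 m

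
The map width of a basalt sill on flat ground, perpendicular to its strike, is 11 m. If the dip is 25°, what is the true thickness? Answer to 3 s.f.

4.65 m

True thickness t = w · sin(dip) = 11 × sin 25°
t = 11 × 0.4226 = 4.649 m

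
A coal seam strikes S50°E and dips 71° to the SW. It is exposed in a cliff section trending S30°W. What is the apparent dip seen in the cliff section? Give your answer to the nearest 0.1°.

The section lies 80° from the strike.
tan α = tan 71° × sin 80° = 2.9042 × 0.9848 = 2.8601
apparent dip = arctan 2.8601 = 70.73°

70.7°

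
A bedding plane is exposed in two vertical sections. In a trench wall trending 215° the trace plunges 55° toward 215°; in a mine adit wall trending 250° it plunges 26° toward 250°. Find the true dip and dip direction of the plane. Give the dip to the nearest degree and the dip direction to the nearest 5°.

The two traces are lines in the plane: v₁ = (sin 215°·cos 55°, cos 215°·cos 55°, −sin 55°), v₂ = (sin 250°·cos 26°, cos 250°·cos 26°, −sin 26°).
n = v₁ × v₂ = (0.046, -0.548, 0.296) (taken with n_z > 0).
True dip = arccos(n_z / |n|) = arccos(0.4738) = 61.7°.
The horizontal component of n points toward azimuth atan2(n_x, n_y) = 175°, the dip direction.

true dip 62°, dip direction 175°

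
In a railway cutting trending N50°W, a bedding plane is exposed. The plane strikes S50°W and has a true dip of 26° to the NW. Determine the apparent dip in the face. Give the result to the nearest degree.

The section lies 80° from the strike.
tan(apparent dip) = tan 26° · sin 80° = 0.4803
apparent dip = arctan 0.4803 = 25.66°

26°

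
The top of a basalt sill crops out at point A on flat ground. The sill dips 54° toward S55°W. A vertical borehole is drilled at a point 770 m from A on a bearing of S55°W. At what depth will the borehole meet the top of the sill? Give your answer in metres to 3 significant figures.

1060 m

The hole is directly down-dip from the outcrop, so the down-dip offset is 770 m.
Depth = down-dip offset × tan(dip) = 770.00 × tan 54° = 770.00 × 1.3764
Depth = 1059.81 m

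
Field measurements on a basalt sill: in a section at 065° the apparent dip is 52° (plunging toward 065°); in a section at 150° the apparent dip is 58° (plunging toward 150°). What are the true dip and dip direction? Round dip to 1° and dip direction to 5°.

true dip 63°, dip direction 115°

Each apparent-dip line lies in the plane. As unit vectors (x east, y north, z up), v₁ plunges 52°→065° and v₂ plunges 58°→150°.
n = v₁ × v₂ = (0.582, -0.264, 0.325) (taken with n_z > 0).
tan δ = √(n_x²+n_y²)/n_z = 0.640/0.325, so δ = 63.1°.
Dip direction = atan2(0.582, -0.264) = 114° (azimuth of n's horizontal projection).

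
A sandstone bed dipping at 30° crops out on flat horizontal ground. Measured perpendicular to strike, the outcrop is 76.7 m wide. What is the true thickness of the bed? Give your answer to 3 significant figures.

38.3 m

True thickness t = w · sin(dip) = 76.7 × sin 30°
t = 76.7 × 0.5000 = 38.350 m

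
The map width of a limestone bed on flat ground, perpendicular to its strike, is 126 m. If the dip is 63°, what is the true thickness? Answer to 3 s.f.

True thickness t = w · sin(dip) = 126 × sin 63°
t = 126 × 0.8910 = 112.267 m

112 m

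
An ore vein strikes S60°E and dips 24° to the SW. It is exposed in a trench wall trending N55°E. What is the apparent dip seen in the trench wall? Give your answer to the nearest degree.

Angle between strike (S60°E) and section (N55°E): β = 65°.
tan α = tan 24° × sin 65° = 0.4452 × 0.9063 = 0.4035
apparent dip = arctan 0.4035 = 21.97°

22°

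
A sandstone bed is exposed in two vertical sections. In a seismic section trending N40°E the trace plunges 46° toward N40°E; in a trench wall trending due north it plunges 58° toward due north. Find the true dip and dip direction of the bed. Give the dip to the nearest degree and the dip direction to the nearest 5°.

true dip 58°, dip direction 350°

The two traces are lines in the plane: v₁ = (sin 40°·cos 46°, cos 40°·cos 46°, −sin 46°), v₂ = (sin 0°·cos 58°, cos 0°·cos 58°, −sin 58°).
Cross product v₁ × v₂ gives the pole to the plane: n ∝ (-0.070, 0.379, 0.237).
Dip δ = arctan(|n_h|/n_z) = arctan(0.385/0.237) = 58.4°.
The horizontal component of n points toward azimuth atan2(n_x, n_y) = 350°, the dip direction.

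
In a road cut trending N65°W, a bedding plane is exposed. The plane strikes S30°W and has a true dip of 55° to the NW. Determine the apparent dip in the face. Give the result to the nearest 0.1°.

Angle between strike (S30°W) and section (N65°W): β = 85°.
tan α = tan 55° × sin 85° = 1.4281 × 0.9962 = 1.4227
apparent dip = arctan 1.4227 = 54.90°

54.9°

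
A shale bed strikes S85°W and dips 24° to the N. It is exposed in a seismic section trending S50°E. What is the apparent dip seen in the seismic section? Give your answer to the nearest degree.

The section lies 45° from the strike.
tan(apparent dip) = tan 24° · sin 45° = 0.3148
apparent dip = arctan 0.3148 = 17.48°

17°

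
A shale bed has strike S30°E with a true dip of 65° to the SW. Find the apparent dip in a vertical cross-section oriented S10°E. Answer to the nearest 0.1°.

36.3°

The section lies 20° from the strike.
tan α = tan 65° × sin 20° = 2.1445 × 0.3420 = 0.7335
apparent dip = arctan 0.7335 = 36.26°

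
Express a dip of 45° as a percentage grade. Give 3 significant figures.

grade % = 100 × tan 45° = 100 × 1.0000

100%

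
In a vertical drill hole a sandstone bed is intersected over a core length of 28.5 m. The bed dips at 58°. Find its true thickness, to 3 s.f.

True thickness t = h · cos(dip) = 28.5 × cos 58°
t = 28.5 × 0.5299 = 15.103 m

15.1 m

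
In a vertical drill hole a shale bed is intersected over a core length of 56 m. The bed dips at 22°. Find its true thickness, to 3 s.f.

51.9 m

True thickness t = h · cos(dip) = 56 × cos 22°
t = 56 × 0.9272 = 51.922 m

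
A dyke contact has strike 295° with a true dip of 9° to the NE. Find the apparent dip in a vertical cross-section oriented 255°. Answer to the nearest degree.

Angle between strike (295°) and section (255°): β = 40°.
tan(apparent dip) = tan 9° · sin 40° = 0.1018
apparent dip = arctan 0.1018 = 5.81°

6°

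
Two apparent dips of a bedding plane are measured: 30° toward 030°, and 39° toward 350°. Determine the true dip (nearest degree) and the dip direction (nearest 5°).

Each apparent-dip line lies in the plane. As unit vectors (x east, y north, z up), v₁ plunges 30°→030° and v₂ plunges 39°→350°.
Cross product v₁ × v₂ gives the pole to the plane: n ∝ (-0.089, 0.340, 0.433).
True dip = arccos(n_z / |n|) = arccos(0.7761) = 39.1°.
The horizontal component of n points toward azimuth atan2(n_x, n_y) = 345°, the dip direction.

true dip 39°, dip direction 345°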